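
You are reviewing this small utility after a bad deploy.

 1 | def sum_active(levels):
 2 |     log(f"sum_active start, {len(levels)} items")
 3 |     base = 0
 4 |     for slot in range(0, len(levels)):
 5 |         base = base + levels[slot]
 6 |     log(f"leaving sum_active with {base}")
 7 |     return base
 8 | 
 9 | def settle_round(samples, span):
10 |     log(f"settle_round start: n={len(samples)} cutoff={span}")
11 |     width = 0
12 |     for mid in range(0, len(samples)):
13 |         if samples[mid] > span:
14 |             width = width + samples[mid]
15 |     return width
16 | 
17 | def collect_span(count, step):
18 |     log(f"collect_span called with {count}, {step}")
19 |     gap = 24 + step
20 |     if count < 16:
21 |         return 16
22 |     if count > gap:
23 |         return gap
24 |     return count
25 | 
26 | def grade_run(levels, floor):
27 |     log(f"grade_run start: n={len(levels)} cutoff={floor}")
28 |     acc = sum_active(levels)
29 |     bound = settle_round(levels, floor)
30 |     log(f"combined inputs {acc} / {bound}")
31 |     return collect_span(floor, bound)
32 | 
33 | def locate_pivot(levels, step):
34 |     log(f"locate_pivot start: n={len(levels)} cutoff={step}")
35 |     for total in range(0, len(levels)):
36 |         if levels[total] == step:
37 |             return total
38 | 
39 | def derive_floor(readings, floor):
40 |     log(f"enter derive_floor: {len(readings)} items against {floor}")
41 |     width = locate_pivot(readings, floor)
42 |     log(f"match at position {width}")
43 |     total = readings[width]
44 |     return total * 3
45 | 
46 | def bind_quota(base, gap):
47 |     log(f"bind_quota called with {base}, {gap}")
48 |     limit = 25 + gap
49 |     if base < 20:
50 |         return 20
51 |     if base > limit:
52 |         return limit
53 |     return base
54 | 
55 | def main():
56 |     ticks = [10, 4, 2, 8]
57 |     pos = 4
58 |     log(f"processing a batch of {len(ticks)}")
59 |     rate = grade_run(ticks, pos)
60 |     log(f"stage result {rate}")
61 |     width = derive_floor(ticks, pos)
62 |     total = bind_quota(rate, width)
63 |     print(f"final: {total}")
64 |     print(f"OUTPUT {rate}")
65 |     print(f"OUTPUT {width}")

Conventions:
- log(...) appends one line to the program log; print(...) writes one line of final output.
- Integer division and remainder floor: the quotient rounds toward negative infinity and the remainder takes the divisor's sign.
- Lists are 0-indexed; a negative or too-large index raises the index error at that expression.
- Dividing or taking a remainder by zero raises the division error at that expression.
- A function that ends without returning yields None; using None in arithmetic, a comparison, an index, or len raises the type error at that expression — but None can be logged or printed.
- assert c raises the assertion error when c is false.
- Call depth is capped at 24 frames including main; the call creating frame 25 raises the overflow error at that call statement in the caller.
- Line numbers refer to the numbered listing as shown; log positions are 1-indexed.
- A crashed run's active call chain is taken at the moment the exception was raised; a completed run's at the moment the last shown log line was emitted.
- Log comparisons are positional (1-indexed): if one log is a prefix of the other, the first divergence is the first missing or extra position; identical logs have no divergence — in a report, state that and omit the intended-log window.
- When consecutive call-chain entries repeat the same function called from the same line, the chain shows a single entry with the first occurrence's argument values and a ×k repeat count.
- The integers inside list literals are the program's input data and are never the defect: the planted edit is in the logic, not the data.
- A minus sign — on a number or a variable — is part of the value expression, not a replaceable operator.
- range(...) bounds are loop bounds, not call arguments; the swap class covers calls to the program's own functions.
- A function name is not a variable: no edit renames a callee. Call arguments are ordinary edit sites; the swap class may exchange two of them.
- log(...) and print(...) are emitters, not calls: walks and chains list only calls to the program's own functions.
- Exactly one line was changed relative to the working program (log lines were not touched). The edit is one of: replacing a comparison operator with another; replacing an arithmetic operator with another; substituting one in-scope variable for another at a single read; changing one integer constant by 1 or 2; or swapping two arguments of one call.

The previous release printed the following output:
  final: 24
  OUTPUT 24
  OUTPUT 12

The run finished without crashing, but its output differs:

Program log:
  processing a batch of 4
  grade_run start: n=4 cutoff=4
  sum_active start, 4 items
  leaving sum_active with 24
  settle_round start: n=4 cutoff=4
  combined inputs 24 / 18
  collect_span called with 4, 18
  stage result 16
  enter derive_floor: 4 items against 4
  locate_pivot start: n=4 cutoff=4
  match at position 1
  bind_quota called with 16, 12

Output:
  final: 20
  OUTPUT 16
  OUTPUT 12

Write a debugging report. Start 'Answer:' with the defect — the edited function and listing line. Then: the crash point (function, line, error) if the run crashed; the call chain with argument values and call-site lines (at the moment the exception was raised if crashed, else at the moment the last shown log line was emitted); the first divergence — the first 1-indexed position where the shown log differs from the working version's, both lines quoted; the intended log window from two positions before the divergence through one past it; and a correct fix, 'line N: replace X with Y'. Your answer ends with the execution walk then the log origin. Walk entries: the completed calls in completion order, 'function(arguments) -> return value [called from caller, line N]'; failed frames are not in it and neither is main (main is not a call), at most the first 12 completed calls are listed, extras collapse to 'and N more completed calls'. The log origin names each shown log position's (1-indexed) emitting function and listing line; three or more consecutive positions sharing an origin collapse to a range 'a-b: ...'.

Answer: the defect is in grade_run at line 31.
Key observation: The earliest visible damage is log position 7 — 'collect_span called with 4, 18' rather than the intended 'collect_span called with 24, 18'.
Call chain: main -> bind_quota(16, 12) (called at line 62).
First divergence: position 7 — shown 'collect_span called with 4, 18', intended 'collect_span called with 24, 18'.
Intended log window:
  5: settle_round start: n=4 cutoff=4
  6: combined inputs 24 / 18
  7: collect_span called with 24, 18
  8: stage result 24
Execution walk:
  sum_active([10, 4, 2, 8]) -> 24  [called from grade_run, line 28]
  settle_round([10, 4, 2, 8], 4) -> 18  [called from grade_run, line 29]
  collect_span(4, 18) -> 16  [called from grade_run, line 31]
  grade_run([10, 4, 2, 8], 4) -> 16  [called from main, line 59]
  locate_pivot([10, 4, 2, 8], 4) -> 1  [called from derive_floor, line 41]
  derive_floor([10, 4, 2, 8], 4) -> 12  [called from main, line 61]
  bind_quota(16, 12) -> 20  [called from main, line 62]
Log origins:
  1 — main, line 58
  2 — grade_run, line 27
  3 — sum_active, line 2
  4 — sum_active, line 6
  5 — settle_round, line 10
  6 — grade_run, line 30
  7 — collect_span, line 18
  8 — main, line 60
  9 — derive_floor, line 40
  10 — locate_pivot, line 34
  11 — derive_floor, line 42
  12 — bind_quota, line 47
A correct fix: line 31: replace `floor` with `acc`.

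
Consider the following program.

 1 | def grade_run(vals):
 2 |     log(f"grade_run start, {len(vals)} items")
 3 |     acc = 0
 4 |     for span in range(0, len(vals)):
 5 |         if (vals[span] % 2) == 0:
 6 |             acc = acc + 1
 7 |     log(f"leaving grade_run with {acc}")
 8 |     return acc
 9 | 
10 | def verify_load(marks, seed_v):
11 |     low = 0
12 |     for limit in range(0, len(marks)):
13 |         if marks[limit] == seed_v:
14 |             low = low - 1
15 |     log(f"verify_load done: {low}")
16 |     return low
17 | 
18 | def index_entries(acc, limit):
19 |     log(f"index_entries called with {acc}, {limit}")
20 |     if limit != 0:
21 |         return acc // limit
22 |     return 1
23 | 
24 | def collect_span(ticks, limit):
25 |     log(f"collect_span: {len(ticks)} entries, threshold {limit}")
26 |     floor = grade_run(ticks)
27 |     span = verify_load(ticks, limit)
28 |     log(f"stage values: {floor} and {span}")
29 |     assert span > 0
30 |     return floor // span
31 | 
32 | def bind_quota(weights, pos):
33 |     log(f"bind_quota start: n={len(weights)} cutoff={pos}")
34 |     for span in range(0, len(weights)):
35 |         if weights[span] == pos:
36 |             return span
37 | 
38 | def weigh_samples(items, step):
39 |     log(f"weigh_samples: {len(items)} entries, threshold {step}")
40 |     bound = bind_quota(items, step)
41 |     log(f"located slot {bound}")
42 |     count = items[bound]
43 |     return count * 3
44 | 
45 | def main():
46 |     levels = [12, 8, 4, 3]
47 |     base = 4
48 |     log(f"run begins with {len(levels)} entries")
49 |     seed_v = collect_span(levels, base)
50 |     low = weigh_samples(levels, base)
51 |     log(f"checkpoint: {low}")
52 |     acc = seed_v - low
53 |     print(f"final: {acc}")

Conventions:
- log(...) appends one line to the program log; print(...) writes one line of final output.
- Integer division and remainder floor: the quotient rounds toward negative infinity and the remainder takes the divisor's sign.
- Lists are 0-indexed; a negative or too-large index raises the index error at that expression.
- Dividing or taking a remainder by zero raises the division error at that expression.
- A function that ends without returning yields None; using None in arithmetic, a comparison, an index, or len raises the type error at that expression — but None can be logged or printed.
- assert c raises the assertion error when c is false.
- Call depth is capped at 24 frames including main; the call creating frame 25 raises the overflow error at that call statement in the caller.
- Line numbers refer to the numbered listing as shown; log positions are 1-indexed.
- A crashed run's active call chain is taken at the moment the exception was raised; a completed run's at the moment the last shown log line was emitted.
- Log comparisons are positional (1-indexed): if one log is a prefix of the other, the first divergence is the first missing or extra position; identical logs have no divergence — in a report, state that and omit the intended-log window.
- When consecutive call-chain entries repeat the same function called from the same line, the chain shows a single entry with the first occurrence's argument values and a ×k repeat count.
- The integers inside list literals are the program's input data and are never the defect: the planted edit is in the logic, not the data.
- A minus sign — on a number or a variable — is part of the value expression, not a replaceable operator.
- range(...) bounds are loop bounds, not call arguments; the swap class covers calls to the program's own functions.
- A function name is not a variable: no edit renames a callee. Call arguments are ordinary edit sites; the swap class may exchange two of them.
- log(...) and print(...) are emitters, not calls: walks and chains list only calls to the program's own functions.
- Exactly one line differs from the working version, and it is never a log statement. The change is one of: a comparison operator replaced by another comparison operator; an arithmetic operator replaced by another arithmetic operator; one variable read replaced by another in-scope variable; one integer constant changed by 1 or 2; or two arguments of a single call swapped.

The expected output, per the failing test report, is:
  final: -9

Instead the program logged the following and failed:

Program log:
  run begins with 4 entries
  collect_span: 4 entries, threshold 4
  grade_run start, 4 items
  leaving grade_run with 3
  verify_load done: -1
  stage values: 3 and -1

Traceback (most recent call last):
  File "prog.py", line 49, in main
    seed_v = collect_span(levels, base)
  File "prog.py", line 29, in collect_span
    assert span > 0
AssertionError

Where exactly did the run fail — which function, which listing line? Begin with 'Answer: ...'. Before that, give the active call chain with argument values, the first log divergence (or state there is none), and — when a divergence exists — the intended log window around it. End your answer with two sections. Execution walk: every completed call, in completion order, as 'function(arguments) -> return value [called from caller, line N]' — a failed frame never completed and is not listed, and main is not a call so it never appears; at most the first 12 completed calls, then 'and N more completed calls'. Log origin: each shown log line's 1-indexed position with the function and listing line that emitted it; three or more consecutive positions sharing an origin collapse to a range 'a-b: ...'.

Answer: the error was raised in collect_span, line 29.
The tell: The log first diverges at position 5: the faulty run prints 'verify_load done: -1' where the working version prints 'verify_load done: 1'.
Call chain: main -> collect_span([12, 8, 4, 3], 4) (called at line 49).
First divergence: at position 5 the run shows 'verify_load done: -1' where the working version logs 'verify_load done: 1'.
Intended log window:
  3: grade_run start, 4 items
  4: leaving grade_run with 3
  5: verify_load done: 1
  6: stage values: 3 and 1
Execution walk:
  grade_run([12, 8, 4, 3]) -> 3  [called from collect_span, line 26]
  verify_load([12, 8, 4, 3], 4) -> -1  [called from collect_span, line 27]
Log line origins:
  1: from main, line 48
  2: from collect_span, line 25
  3: from grade_run, line 2
  4: from grade_run, line 7
  5: from verify_load, line 15
  6: from collect_span, line 28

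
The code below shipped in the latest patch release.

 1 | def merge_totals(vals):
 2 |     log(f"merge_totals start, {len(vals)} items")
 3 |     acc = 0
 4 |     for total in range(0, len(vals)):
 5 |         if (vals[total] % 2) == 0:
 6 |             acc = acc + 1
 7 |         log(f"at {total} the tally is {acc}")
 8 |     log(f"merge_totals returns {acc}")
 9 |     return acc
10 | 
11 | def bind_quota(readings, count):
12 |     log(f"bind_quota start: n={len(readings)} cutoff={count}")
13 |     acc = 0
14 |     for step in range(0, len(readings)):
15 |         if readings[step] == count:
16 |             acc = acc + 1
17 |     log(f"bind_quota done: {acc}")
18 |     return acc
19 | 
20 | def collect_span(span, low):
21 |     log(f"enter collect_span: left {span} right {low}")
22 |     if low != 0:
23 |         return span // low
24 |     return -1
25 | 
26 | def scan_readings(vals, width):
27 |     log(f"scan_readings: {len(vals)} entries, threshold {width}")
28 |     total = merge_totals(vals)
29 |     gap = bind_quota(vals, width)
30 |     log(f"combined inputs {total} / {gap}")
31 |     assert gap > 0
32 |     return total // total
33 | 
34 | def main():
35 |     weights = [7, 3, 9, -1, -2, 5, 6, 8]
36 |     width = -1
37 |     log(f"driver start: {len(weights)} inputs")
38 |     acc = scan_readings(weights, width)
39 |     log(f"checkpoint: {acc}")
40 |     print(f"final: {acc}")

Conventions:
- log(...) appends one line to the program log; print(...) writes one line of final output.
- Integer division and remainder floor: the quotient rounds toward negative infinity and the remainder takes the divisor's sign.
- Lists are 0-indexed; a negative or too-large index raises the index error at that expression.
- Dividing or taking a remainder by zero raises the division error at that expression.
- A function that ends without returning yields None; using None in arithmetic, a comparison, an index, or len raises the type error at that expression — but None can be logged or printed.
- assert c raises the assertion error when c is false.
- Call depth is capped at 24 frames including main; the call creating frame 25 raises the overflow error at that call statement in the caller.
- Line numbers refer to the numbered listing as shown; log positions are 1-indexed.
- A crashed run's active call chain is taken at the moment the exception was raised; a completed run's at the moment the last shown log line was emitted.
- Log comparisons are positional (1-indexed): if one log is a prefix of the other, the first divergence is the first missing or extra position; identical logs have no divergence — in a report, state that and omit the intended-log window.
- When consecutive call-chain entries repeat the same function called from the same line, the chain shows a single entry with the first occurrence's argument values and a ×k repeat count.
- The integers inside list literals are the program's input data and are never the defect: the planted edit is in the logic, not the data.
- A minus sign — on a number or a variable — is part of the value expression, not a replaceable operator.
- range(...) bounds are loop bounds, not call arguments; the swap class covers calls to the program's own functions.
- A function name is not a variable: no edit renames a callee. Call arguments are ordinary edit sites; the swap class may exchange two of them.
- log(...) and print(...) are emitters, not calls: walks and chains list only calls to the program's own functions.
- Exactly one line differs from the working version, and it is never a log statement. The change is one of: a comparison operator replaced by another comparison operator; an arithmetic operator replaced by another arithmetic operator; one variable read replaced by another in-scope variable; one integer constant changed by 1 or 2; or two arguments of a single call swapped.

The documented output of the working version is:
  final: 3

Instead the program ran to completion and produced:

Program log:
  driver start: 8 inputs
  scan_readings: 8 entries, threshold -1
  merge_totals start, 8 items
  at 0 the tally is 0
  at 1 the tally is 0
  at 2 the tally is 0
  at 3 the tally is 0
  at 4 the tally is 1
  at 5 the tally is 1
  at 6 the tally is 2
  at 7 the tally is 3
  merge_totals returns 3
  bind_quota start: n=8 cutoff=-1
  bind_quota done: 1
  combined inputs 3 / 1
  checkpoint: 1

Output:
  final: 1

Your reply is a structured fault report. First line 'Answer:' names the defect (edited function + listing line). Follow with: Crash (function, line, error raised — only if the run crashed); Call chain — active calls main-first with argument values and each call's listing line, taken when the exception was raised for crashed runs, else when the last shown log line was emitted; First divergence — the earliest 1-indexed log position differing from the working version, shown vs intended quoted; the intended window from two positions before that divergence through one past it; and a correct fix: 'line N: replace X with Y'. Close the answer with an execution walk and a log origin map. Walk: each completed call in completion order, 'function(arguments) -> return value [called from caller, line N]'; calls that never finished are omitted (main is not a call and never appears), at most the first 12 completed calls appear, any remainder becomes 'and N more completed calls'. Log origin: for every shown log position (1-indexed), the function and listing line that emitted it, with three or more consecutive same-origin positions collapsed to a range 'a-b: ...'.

Answer: the defect is in scan_readings at line 32.
Key fact: Everything matches until log position 16, which reads 'checkpoint: 1' in place of 'checkpoint: 3'.
Call chain: main.
First divergence: position 16 — shown 'checkpoint: 1', intended 'checkpoint: 3'.
Intended log window:
  14: bind_quota done: 1
  15: combined inputs 3 / 1
  16: checkpoint: 3
Execution walk:
  merge_totals([7, 3, 9, -1, -2, 5, 6, 8]) -> 3  [called from scan_readings, line 28]
  bind_quota([7, 3, 9, -1, -2, 5, 6, 8], -1) -> 1  [called from scan_readings, line 29]
  scan_readings([7, 3, 9, -1, -2, 5, 6, 8], -1) -> 1  [called from main, line 38]
Log origin:
  1: logged in main at line 37
  2: logged in scan_readings at line 27
  3: logged in merge_totals at line 2
  4-11: logged in merge_totals at line 7
  12: logged in merge_totals at line 8
  13: logged in bind_quota at line 12
  14: logged in bind_quota at line 17
  15: logged in scan_readings at line 30
  16: logged in main at line 39
A correct fix: line 32: replace `total // total` with `total // gap`.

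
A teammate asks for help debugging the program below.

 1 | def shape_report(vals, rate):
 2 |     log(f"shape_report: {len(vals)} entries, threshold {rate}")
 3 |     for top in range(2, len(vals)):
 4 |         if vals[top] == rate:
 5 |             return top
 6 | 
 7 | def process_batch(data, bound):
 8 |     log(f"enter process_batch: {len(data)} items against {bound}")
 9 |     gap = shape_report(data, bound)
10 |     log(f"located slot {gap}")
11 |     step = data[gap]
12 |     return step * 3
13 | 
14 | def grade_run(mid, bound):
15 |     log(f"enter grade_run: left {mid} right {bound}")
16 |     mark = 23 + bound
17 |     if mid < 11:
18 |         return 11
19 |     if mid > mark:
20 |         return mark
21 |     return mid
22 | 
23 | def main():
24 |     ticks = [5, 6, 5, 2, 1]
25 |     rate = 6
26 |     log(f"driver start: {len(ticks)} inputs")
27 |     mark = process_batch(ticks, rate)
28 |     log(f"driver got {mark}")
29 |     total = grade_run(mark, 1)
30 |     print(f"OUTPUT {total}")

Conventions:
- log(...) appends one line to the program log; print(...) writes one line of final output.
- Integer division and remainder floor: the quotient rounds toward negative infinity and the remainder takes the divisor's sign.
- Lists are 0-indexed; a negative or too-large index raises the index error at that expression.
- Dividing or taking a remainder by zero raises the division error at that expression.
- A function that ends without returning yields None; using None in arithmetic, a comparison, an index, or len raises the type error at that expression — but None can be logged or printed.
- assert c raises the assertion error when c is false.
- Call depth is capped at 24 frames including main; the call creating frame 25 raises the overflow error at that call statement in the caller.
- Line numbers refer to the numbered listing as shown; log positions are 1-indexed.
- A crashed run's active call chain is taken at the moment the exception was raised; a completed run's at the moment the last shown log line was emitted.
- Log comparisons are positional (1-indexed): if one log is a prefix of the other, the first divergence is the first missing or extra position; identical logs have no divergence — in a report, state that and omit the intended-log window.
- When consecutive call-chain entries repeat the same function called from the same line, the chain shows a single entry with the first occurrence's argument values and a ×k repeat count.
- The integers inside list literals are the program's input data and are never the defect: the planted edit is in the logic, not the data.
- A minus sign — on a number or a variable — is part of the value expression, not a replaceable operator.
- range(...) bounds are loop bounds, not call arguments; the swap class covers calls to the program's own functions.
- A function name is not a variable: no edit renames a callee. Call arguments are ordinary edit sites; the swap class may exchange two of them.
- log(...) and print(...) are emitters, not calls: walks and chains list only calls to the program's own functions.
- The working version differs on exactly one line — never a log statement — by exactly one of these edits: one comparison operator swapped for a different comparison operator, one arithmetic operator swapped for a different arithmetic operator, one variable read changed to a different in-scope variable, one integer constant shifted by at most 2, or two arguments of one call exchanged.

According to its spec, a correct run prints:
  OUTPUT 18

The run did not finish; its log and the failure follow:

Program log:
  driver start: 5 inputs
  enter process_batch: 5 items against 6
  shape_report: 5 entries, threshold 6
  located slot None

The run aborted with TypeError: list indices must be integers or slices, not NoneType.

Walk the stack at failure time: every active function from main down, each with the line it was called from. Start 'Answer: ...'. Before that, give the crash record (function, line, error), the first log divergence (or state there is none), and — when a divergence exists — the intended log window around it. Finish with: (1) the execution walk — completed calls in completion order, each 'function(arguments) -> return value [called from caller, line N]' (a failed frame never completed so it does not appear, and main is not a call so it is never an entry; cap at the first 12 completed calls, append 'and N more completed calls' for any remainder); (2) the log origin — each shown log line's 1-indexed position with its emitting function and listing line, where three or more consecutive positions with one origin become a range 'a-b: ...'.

Answer: main -> process_batch (called at line 27).
The tell: Log line 4 is where behavior first shows: 'located slot None' appears instead of 'located slot 1'.
Crash: process_batch, line 11, TypeError.
First divergence: position 4; shown 'located slot None' vs intended 'located slot 1'.
Intended log window:
  2: enter process_batch: 5 items against 6
  3: shape_report: 5 entries, threshold 6
  4: located slot 1
  5: driver got 18
Execution walk:
  shape_report([5, 6, 5, 2, 1], 6) -> None  [called from process_batch, line 9]
Origin of each log line:
  1: from main, line 26
  2: from process_batch, line 8
  3: from shape_report, line 2
  4: from process_batch, line 10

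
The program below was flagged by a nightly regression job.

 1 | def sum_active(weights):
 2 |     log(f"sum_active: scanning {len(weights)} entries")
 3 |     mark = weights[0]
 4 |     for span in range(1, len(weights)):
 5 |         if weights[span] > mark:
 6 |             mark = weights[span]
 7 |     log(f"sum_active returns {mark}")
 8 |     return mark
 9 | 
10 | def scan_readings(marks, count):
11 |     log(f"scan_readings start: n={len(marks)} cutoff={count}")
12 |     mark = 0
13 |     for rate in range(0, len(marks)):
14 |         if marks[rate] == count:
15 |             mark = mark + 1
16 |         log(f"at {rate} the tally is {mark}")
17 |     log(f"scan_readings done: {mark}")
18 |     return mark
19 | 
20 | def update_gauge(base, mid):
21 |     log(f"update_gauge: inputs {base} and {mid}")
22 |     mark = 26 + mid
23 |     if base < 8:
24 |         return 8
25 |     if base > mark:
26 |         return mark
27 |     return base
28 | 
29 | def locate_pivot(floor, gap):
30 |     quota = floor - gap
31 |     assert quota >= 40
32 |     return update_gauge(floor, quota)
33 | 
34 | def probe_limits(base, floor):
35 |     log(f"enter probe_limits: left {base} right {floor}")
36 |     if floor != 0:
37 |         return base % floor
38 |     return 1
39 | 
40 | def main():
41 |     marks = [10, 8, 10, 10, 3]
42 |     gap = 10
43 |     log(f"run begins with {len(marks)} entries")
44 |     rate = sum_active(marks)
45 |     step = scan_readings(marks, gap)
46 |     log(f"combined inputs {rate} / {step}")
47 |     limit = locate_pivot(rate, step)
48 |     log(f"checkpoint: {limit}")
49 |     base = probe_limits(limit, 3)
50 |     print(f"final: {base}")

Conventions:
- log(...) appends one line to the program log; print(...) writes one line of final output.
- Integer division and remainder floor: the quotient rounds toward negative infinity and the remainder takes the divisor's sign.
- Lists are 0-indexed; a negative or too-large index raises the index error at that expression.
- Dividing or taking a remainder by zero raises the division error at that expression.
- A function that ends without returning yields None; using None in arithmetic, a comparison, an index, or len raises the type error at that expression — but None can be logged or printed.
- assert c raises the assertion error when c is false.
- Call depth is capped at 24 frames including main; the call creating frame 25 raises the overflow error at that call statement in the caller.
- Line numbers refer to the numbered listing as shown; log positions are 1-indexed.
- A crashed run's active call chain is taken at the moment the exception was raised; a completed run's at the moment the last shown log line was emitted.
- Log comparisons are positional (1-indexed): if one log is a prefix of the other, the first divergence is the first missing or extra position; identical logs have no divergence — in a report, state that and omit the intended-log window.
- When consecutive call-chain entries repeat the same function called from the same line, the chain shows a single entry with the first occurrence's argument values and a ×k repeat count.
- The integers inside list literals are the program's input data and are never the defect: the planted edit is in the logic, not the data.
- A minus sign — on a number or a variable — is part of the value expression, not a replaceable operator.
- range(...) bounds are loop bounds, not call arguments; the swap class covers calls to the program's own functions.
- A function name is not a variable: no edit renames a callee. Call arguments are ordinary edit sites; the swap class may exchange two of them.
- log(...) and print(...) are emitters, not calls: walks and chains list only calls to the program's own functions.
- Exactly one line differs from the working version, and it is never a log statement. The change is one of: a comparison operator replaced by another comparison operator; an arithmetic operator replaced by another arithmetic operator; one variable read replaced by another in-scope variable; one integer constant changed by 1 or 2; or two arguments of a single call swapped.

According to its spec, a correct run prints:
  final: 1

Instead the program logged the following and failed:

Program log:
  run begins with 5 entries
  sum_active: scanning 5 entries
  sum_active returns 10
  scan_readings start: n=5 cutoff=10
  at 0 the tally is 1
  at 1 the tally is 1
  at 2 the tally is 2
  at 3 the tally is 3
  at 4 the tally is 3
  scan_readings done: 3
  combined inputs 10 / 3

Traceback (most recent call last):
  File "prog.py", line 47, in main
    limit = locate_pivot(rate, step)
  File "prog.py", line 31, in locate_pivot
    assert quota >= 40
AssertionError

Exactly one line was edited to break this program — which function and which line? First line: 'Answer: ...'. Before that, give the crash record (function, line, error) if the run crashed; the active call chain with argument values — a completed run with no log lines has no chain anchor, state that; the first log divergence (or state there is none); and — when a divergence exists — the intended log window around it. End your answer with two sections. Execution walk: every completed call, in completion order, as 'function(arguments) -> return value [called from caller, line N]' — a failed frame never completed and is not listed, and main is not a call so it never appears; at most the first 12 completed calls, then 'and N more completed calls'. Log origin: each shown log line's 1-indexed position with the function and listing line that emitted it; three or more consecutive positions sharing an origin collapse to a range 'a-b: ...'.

Answer: the defect is in locate_pivot at line 31.
The tell: The log ends early — 11 lines, where the working version next logs 'update_gauge: inputs 10 and 7'.
Crash: locate_pivot, line 31, AssertionError.
Call chain: main -> locate_pivot(10, 3) (called at line 47).
First divergence: position 12 (shown log ended at 11 lines; the working version continues: 'update_gauge: inputs 10 and 7').
Intended log window:
  10: scan_readings done: 3
  11: combined inputs 10 / 3
  12: update_gauge: inputs 10 and 7
  13: checkpoint: 10
Execution walk:
  sum_active([10, 8, 10, 10, 3]) -> 10  [called from main, line 44]
  scan_readings([10, 8, 10, 10, 3], 10) -> 3  [called from main, line 45]
Log origin:
  1: from main, line 43
  2: from sum_active, line 2
  3: from sum_active, line 7
  4: from scan_readings, line 11
  5-9: from scan_readings, line 16
  10: from scan_readings, line 17
  11: from main, line 46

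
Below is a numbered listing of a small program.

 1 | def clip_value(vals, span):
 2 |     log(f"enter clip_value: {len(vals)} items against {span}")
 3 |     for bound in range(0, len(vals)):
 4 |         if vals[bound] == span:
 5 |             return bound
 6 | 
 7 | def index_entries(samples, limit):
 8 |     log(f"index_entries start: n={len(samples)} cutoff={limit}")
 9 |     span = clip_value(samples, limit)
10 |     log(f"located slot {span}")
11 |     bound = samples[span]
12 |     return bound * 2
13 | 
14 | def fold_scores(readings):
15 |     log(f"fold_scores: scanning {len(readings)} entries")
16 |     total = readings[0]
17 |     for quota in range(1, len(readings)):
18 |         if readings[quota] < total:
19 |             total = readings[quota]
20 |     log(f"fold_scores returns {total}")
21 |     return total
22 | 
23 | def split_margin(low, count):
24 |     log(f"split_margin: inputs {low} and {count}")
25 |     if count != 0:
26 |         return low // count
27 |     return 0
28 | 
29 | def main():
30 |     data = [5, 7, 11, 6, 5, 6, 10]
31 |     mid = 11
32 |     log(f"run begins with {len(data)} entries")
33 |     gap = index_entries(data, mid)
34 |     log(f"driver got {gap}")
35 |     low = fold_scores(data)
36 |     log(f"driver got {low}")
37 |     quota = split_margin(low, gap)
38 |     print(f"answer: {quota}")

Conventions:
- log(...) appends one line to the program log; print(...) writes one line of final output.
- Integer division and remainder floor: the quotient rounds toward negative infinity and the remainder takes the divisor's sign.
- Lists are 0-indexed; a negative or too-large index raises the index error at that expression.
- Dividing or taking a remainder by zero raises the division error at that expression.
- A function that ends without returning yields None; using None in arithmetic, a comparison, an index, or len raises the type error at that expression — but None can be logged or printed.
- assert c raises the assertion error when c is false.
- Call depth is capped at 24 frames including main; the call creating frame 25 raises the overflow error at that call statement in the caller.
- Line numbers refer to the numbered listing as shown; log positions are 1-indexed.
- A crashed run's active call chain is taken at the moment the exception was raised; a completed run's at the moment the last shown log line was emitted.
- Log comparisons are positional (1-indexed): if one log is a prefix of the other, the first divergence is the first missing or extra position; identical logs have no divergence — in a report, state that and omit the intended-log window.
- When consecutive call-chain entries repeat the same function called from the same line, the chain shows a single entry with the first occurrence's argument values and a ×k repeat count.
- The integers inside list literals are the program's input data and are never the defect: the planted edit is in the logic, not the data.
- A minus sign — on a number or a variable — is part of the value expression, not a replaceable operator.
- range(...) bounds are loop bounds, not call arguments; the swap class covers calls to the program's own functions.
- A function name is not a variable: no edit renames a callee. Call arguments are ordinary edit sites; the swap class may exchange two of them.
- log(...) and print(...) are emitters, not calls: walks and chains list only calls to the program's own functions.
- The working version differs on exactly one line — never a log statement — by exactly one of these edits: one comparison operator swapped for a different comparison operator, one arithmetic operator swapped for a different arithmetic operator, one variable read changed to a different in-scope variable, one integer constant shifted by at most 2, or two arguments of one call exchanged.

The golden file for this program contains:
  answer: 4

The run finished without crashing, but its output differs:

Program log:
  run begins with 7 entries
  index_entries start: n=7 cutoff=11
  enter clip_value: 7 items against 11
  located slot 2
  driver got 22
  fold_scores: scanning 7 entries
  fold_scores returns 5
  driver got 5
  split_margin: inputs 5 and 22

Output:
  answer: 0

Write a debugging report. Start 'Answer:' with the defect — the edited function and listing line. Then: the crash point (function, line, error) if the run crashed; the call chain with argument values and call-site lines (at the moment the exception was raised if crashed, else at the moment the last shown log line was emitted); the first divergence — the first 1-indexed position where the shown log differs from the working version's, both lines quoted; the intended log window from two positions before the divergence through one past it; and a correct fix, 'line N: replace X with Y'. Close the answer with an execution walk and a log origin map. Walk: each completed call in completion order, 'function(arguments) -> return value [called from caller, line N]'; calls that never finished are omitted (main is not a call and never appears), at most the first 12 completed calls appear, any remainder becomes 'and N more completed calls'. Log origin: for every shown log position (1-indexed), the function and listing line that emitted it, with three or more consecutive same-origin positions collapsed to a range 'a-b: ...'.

Answer: the defect is in main at line 37.
Core observation: Position 9 is the first bad log line: 'split_margin: inputs 5 and 22' should read 'split_margin: inputs 22 and 5'.
Call chain: main -> split_margin(5, 22) (called at line 37).
First divergence: position 9; shown 'split_margin: inputs 5 and 22' vs intended 'split_margin: inputs 22 and 5'.
Intended log window:
  7: fold_scores returns 5
  8: driver got 5
  9: split_margin: inputs 22 and 5
Execution walk:
  clip_value([5, 7, 11, 6, 5, 6, 10], 11) -> 2  [called from index_entries, line 9]
  index_entries([5, 7, 11, 6, 5, 6, 10], 11) -> 22  [called from main, line 33]
  fold_scores([5, 7, 11, 6, 5, 6, 10]) -> 5  [called from main, line 35]
  split_margin(5, 22) -> 0  [called from main, line 37]
Log origin:
  1 — main, line 32
  2 — index_entries, line 8
  3 — clip_value, line 2
  4 — index_entries, line 10
  5 — main, line 34
  6 — fold_scores, line 15
  7 — fold_scores, line 20
  8 — main, line 36
  9 — split_margin, line 24
A correct fix: line 37: replace `split_margin(low, gap)` with `split_margin(gap, low)`.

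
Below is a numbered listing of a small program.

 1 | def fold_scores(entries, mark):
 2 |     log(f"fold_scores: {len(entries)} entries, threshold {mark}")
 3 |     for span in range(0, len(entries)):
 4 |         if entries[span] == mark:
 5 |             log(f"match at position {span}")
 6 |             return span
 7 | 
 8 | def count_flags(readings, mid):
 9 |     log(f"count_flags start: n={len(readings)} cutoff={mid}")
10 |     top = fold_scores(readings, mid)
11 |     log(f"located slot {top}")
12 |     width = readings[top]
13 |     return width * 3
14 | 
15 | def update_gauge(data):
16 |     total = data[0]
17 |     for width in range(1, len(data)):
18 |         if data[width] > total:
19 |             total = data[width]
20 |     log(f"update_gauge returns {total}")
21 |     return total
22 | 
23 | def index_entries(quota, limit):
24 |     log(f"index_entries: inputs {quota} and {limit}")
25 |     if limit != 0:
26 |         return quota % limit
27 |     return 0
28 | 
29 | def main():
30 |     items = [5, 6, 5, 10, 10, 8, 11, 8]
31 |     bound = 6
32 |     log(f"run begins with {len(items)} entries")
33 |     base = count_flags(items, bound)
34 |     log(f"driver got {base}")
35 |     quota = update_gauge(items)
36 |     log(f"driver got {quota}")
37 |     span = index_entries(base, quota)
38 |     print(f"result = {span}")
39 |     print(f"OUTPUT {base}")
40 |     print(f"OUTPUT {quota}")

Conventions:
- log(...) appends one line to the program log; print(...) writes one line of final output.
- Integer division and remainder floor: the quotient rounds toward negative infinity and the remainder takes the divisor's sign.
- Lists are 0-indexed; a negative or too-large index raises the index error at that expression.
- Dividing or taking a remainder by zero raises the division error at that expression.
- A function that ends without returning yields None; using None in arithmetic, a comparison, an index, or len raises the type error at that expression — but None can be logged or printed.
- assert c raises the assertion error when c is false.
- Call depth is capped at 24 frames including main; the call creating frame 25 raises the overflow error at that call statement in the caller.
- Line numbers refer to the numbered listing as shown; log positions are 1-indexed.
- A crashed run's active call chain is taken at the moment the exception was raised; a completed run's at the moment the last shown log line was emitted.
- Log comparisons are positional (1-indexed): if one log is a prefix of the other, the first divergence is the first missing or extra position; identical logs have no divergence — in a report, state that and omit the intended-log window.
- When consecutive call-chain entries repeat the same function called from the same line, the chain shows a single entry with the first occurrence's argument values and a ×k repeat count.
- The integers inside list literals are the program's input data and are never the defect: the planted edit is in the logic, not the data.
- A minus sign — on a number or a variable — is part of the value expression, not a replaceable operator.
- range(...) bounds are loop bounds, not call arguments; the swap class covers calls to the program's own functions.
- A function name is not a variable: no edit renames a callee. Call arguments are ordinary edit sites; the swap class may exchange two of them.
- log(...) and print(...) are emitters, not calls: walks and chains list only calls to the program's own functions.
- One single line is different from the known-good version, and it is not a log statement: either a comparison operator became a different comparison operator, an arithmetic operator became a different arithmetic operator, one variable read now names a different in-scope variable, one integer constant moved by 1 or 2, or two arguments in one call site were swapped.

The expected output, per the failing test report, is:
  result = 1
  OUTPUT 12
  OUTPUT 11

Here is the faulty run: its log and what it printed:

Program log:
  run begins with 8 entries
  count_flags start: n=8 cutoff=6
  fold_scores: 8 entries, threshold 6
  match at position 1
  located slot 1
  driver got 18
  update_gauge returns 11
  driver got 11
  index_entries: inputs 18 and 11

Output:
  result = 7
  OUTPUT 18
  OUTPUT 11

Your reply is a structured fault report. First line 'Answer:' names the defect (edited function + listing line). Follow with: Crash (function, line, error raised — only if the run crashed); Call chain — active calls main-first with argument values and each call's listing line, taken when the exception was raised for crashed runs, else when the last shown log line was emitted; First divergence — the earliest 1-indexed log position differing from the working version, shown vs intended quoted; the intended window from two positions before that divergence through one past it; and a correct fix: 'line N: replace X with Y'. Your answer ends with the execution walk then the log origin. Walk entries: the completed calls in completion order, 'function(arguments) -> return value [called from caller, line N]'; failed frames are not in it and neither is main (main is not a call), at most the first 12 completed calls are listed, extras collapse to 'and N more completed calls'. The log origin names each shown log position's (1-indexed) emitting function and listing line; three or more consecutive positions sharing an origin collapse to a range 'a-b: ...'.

Answer: the defect is in count_flags at line 13.
Key observation: The earliest visible damage is log position 6 — 'driver got 18' rather than the intended 'driver got 12'.
Call chain: main -> index_entries(18, 11) (called at line 37).
First divergence: position 6 — shown 'driver got 18', intended 'driver got 12'.
Intended log window:
  4: match at position 1
  5: located slot 1
  6: driver got 12
  7: update_gauge returns 11
Execution walk:
  fold_scores([5, 6, 5, 10, 10, 8, 11, 8], 6) -> 1  [called from count_flags, line 10]
  count_flags([5, 6, 5, 10, 10, 8, 11, 8], 6) -> 18  [called from main, line 33]
  update_gauge([5, 6, 5, 10, 10, 8, 11, 8]) -> 11  [called from main, line 35]
  index_entries(18, 11) -> 7  [called from main, line 37]
Log line origins:
  1 — main, line 32
  2 — count_flags, line 9
  3 — fold_scores, line 2
  4 — fold_scores, line 5
  5 — count_flags, line 11
  6 — main, line 34
  7 — update_gauge, line 20
  8 — main, line 36
  9 — index_entries, line 24
A correct fix: line 13: replace `3` with `2`.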